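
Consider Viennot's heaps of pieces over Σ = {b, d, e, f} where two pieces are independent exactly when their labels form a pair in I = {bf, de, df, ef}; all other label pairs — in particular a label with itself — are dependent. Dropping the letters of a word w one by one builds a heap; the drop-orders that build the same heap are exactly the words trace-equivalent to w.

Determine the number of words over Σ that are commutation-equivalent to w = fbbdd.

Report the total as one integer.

piece 0:f — minimal
piece 1:b — minimal
piece 2:b rests on {1:b}
piece 3:d rests on {2:b}
piece 4:d rests on {3:d}
minimal pieces: {0:f, 1:b}
ways to finish when only these pieces remain (= sum over removing one remaining piece with nothing left below it):
  1 left: {0}→1  {4}→1
  2 left: {0,4}→2  {3,4}→1
  3 left: {0,3,4}→3  {2,3,4}→1
  placing 0:f first → 1 extensions
  placing 1:b first → 4 extensions
total linear extensions = 5

5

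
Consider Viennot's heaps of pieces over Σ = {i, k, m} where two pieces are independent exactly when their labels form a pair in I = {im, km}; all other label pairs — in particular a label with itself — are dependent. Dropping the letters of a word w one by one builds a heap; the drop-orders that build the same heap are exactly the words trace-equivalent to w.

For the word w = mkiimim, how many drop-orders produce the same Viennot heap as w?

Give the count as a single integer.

35

0(m) covers ∅
1(k) covers ∅
2(i) covers 1:k
3(i) covers 2:i
4(m) covers 0:m
5(i) covers 3:i
6(m) covers 4:m
floor of heap: 0:m, 1:k
completions by unplaced set U, small U first (add the entries for U minus each lowest piece of U):
  |U|=1: {5}:1  {6}:1
  |U|=2: {3,5}:1  {4,6}:1  {5,6}:2
  |U|=3: {0,4,6}:1  {2,3,5}:1  {3,5,6}:3  {4,5,6}:3
  |U|=4: {0,4,5,6}:4  {1,2,3,5}:1  {2,3,5,6}:4  {3,4,5,6}:6
  |U|=5: {0,3,4,5,6}:10  {1,2,3,5,6}:5  {2,3,4,5,6}:10
  start at 0(m): 15
  start at 1(k): 20
sum over floor = 35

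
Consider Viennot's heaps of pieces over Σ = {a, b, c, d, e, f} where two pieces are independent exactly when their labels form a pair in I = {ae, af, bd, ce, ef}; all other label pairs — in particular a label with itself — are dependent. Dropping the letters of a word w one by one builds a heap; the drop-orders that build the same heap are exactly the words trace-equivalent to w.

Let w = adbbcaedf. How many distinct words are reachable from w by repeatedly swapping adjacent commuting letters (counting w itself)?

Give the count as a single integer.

drop 0:a onto floor
drop 1:d onto {0:a}
drop 2:b onto {0:a}
drop 3:b onto {2:b}
drop 4:c onto {1:d, 3:b}
drop 5:a onto {4:c}
drop 6:e onto {1:d, 3:b}
drop 7:d onto {5:a, 6:e}
drop 8:f onto {7:d}
ground layer = {0:a}
drop-orders for the pieces not yet dropped (sum over which currently-grounded one goes next):
  1 to go: {8} 1
  2 to go: {7,8} 1
  3 to go: {5,7,8} 1  {6,7,8} 1
  4 to go: {4,5,7,8} 1  {5,6,7,8} 2
  5 to go: {4,5,6,7,8} 3
  6 to go: {1,4,5,6,7,8} 3  {3,4,5,6,7,8} 3
  7 to go: {1,3,4,5,6,7,8} 6  {2,3,4,5,6,7,8} 3
  if 0:a drops first: 9 orders

9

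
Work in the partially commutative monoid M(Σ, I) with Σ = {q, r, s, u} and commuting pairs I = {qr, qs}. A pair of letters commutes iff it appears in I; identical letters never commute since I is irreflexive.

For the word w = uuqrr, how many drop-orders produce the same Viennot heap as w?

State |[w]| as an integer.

3

drop 0:u onto floor
drop 1:u onto {0:u}
drop 2:q onto {1:u}
drop 3:r onto {1:u}
drop 4:r onto {3:r}
ground layer = {0:u}
drop-orders for the pieces not yet dropped (sum over which currently-grounded one goes next):
  1 to go: {2} 1  {4} 1
  2 to go: {2,4} 2  {3,4} 1
  3 to go: {2,3,4} 3
  if 0:u drops first: 3 orders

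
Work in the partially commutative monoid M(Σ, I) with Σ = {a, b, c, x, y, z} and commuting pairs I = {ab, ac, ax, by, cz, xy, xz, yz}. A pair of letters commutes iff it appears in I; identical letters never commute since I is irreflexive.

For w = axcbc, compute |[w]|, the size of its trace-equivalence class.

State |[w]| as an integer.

5

piece 0:a — minimal
piece 1:x — minimal
piece 2:c rests on {1:x}
piece 3:b rests on {2:c}
piece 4:c rests on {3:b}
minimal pieces: {0:a, 1:x}
ways to finish when only these pieces remain (= sum over removing one remaining piece with nothing left below it):
  1 left: {0}→1  {4}→1
  2 left: {0,4}→2  {3,4}→1
  3 left: {0,3,4}→3  {2,3,4}→1
  placing 0:a first → 1 extensions
  placing 1:x first → 4 extensions
total linear extensions = 5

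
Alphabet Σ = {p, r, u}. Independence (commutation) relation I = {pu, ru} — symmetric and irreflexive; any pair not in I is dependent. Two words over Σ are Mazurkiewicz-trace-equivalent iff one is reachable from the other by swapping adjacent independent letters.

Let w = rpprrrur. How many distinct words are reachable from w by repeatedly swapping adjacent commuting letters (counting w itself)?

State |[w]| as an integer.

8

0(r) covers ∅
1(p) covers 0:r
2(p) covers 1:p
3(r) covers 2:p
4(r) covers 3:r
5(r) covers 4:r
6(u) covers ∅
7(r) covers 5:r
floor of heap: 0:r, 6:u
completions by unplaced set U, small U first (add the entries for U minus each lowest piece of U):
  |U|=1: {6}:1  {7}:1
  |U|=2: {5,7}:1  {6,7}:2
  |U|=3: {4,5,7}:1  {5,6,7}:3
  |U|=4: {3,4,5,7}:1  {4,5,6,7}:4
  |U|=5: {2,3,4,5,7}:1  {3,4,5,6,7}:5
  |U|=6: {1,2,3,4,5,7}:1  {2,3,4,5,6,7}:6
  start at 0(r): 7
  start at 6(u): 1
sum over floor = 8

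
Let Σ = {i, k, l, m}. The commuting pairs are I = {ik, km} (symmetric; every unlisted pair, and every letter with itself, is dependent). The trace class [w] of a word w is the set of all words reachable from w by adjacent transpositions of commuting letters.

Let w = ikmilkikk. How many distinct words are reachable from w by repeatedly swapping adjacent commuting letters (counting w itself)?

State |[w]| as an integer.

drop 0:i onto floor
drop 1:k onto floor
drop 2:m onto {0:i}
drop 3:i onto {2:m}
drop 4:l onto {1:k, 3:i}
drop 5:k onto {4:l}
drop 6:i onto {4:l}
drop 7:k onto {5:k}
drop 8:k onto {7:k}
ground layer = {0:i, 1:k}
drop-orders for the pieces not yet dropped (sum over which currently-grounded one goes next):
  1 to go: {6} 1  {8} 1
  2 to go: {6,8} 2  {7,8} 1
  3 to go: {5,7,8} 1  {6,7,8} 3
  4 to go: {5,6,7,8} 4
  5 to go: {4,5,6,7,8} 4
  6 to go: {1,4,5,6,7,8} 4  {3,4,5,6,7,8} 4
  7 to go: {1,3,4,5,6,7,8} 8  {2,3,4,5,6,7,8} 4
  if 0:i drops first: 12 orders
  if 1:k drops first: 4 orders
heap linearizations: 16

16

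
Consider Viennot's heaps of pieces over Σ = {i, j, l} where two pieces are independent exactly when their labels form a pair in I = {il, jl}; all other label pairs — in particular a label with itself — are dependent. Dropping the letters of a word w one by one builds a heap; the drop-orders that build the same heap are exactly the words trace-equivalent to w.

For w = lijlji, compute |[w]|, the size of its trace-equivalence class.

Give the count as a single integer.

15

piece 0:l — minimal
piece 1:i — minimal
piece 2:j rests on {1:i}
piece 3:l rests on {0:l}
piece 4:j rests on {2:j}
piece 5:i rests on {4:j}
minimal pieces: {0:l, 1:i}
ways to finish when only these pieces remain (= sum over removing one remaining piece with nothing left below it):
  1 left: {3}→1  {5}→1
  2 left: {0,3}→1  {3,5}→2  {4,5}→1
  3 left: {0,3,5}→3  {2,4,5}→1  {3,4,5}→3
  4 left: {0,3,4,5}→6  {1,2,4,5}→1  {2,3,4,5}→4
  placing 0:l first → 5 extensions
  placing 1:i first → 10 extensions
total linear extensions = 15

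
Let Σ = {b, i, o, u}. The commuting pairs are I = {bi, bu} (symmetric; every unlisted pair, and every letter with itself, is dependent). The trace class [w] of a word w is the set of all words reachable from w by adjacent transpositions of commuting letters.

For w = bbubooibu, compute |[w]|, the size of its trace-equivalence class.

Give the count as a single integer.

0(b) covers ∅
1(b) covers 0:b
2(u) covers ∅
3(b) covers 1:b
4(o) covers 2:u, 3:b
5(o) covers 4:o
6(i) covers 5:o
7(b) covers 5:o
8(u) covers 6:i
floor of heap: 0:b, 2:u
completions by unplaced set U, small U first (add the entries for U minus each lowest piece of U):
  |U|=1: {7}:1  {8}:1
  |U|=2: {6,8}:1  {7,8}:2
  |U|=3: {6,7,8}:3
  |U|=4: {5,6,7,8}:3
  |U|=5: {4,5,6,7,8}:3
  |U|=6: {2,4,5,6,7,8}:3  {3,4,5,6,7,8}:3
  |U|=7: {1,3,4,5,6,7,8}:3  {2,3,4,5,6,7,8}:6
  start at 0(b): 9
  start at 2(u): 3
sum over floor = 12

12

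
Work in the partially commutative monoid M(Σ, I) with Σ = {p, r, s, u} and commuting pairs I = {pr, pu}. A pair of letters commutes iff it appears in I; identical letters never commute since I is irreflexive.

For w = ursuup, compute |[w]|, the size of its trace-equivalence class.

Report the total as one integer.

3

piece 0:u — minimal
piece 1:r rests on {0:u}
piece 2:s rests on {1:r}
piece 3:u rests on {2:s}
piece 4:u rests on {3:u}
piece 5:p rests on {2:s}
minimal pieces: {0:u}
ways to finish when only these pieces remain (= sum over removing one remaining piece with nothing left below it):
  1 left: {4}→1  {5}→1
  2 left: {3,4}→1  {4,5}→2
  3 left: {3,4,5}→3
  4 left: {2,3,4,5}→3
  placing 0:u first → 3 extensions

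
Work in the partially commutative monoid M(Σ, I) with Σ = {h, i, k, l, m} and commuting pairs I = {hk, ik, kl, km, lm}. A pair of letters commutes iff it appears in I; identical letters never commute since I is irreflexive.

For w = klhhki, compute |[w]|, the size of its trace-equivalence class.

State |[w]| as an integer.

15

0(k) covers ∅
1(l) covers ∅
2(h) covers 1:l
3(h) covers 2:h
4(k) covers 0:k
5(i) covers 3:h
floor of heap: 0:k, 1:l
completions by unplaced set U, small U first (add the entries for U minus each lowest piece of U):
  |U|=1: {4}:1  {5}:1
  |U|=2: {0,4}:1  {3,5}:1  {4,5}:2
  |U|=3: {0,4,5}:3  {2,3,5}:1  {3,4,5}:3
  |U|=4: {0,3,4,5}:6  {1,2,3,5}:1  {2,3,4,5}:4
  start at 0(k): 5
  start at 1(l): 10
sum over floor = 15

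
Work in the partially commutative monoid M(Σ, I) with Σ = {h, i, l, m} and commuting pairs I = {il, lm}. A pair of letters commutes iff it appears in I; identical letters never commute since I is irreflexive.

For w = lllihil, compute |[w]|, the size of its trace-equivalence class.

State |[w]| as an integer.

#0=l has no predecessor
#1=l depends on [0:l]
#2=l depends on [1:l]
#3=i has no predecessor
#4=h depends on [2:l, 3:i]
#5=i depends on [4:h]
#6=l depends on [4:h]
sources: [0:l, 3:i]
N(rest) = Σ N(rest − s) over sources s of rest; N(one piece) = 1:
  size 1 → [5]=1  [6]=1
  size 2 → [5,6]=2
  size 3 → [4,5,6]=2
  size 4 → [2,4,5,6]=2  [3,4,5,6]=2
  size 5 → [1,2,4,5,6]=2  [2,3,4,5,6]=4
  first=0(l) contributes 6
  first=3(i) contributes 2
|[w]| = 8

8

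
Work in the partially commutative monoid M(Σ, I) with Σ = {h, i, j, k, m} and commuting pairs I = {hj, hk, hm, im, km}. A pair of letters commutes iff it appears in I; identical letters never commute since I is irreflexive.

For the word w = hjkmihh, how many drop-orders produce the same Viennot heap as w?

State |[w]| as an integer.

17

piece 0:h — minimal
piece 1:j — minimal
piece 2:k rests on {1:j}
piece 3:m rests on {1:j}
piece 4:i rests on {0:h, 2:k}
piece 5:h rests on {4:i}
piece 6:h rests on {5:h}
minimal pieces: {0:h, 1:j}
ways to finish when only these pieces remain (= sum over removing one remaining piece with nothing left below it):
  1 left: {3}→1  {6}→1
  2 left: {3,6}→2  {5,6}→1
  3 left: {3,5,6}→3  {4,5,6}→1
  4 left: {0,4,5,6}→1  {2,4,5,6}→1  {3,4,5,6}→4
  5 left: {0,2,4,5,6}→2  {0,3,4,5,6}→5  {2,3,4,5,6}→5
  placing 0:h first → 5 extensions
  placing 1:j first → 12 extensions
total linear extensions = 17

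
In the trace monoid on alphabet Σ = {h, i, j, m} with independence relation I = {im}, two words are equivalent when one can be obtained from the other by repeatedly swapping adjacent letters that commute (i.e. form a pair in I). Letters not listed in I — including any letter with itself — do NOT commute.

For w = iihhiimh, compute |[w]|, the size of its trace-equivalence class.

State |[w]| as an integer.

3

piece 0:i — minimal
piece 1:i rests on {0:i}
piece 2:h rests on {1:i}
piece 3:h rests on {2:h}
piece 4:i rests on {3:h}
piece 5:i rests on {4:i}
piece 6:m rests on {3:h}
piece 7:h rests on {5:i, 6:m}
minimal pieces: {0:i}
ways to finish when only these pieces remain (= sum over removing one remaining piece with nothing left below it):
  1 left: {7}→1
  2 left: {5,7}→1  {6,7}→1
  3 left: {4,5,7}→1  {5,6,7}→2
  4 left: {4,5,6,7}→3
  5 left: {3,4,5,6,7}→3
  6 left: {2,3,4,5,6,7}→3
  placing 0:i first → 3 extensions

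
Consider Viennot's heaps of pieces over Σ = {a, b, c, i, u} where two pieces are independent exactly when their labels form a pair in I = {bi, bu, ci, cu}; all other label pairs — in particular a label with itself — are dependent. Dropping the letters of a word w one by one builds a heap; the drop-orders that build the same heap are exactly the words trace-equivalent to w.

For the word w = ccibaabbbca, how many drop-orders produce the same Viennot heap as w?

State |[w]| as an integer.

0(c) covers ∅
1(c) covers 0:c
2(i) covers ∅
3(b) covers 1:c
4(a) covers 2:i, 3:b
5(a) covers 4:a
6(b) covers 5:a
7(b) covers 6:b
8(b) covers 7:b
9(c) covers 8:b
10(a) covers 9:c
floor of heap: 0:c, 2:i
completions by unplaced set U, small U first (add the entries for U minus each lowest piece of U):
  |U|=1: {10}:1
  |U|=2: {9,10}:1
  |U|=3: {8,9,10}:1
  |U|=4: {7,8,9,10}:1
  |U|=5: {6,7,8,9,10}:1
  |U|=6: {5,6,7,8,9,10}:1
  |U|=7: {4,5,6,7,8,9,10}:1
  |U|=8: {2,4,5,6,7,8,9,10}:1  {3,4,5,6,7,8,9,10}:1
  |U|=9: {1,3,4,5,6,7,8,9,10}:1  {2,3,4,5,6,7,8,9,10}:2
  start at 0(c): 3
  start at 2(i): 1
sum over floor = 4

4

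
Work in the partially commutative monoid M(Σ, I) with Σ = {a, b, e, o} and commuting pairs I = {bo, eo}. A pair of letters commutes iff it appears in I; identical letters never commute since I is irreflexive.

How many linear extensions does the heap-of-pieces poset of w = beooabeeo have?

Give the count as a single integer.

drop 0:b onto floor
drop 1:e onto {0:b}
drop 2:o onto floor
drop 3:o onto {2:o}
drop 4:a onto {1:e, 3:o}
drop 5:b onto {4:a}
drop 6:e onto {5:b}
drop 7:e onto {6:e}
drop 8:o onto {4:a}
ground layer = {0:b, 2:o}
drop-orders for the pieces not yet dropped (sum over which currently-grounded one goes next):
  1 to go: {7} 1  {8} 1
  2 to go: {6,7} 1  {7,8} 2
  3 to go: {5,6,7} 1  {6,7,8} 3
  4 to go: {5,6,7,8} 4
  5 to go: {4,5,6,7,8} 4
  6 to go: {1,4,5,6,7,8} 4  {3,4,5,6,7,8} 4
  7 to go: {0,1,4,5,6,7,8} 4  {1,3,4,5,6,7,8} 8  {2,3,4,5,6,7,8} 4
  if 0:b drops first: 12 orders
  if 2:o drops first: 12 orders
heap linearizations: 24

24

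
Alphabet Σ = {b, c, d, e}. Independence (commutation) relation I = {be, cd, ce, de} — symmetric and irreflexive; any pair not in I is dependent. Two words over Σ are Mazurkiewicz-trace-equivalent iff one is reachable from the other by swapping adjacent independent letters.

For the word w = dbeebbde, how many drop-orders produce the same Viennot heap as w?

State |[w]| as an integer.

56

piece 0:d — minimal
piece 1:b rests on {0:d}
piece 2:e — minimal
piece 3:e rests on {2:e}
piece 4:b rests on {1:b}
piece 5:b rests on {4:b}
piece 6:d rests on {5:b}
piece 7:e rests on {3:e}
minimal pieces: {0:d, 2:e}
ways to finish when only these pieces remain (= sum over removing one remaining piece with nothing left below it):
  1 left: {6}→1  {7}→1
  2 left: {3,7}→1  {5,6}→1  {6,7}→2
  3 left: {2,3,7}→1  {3,6,7}→3  {4,5,6}→1  {5,6,7}→3
  4 left: {1,4,5,6}→1  {2,3,6,7}→4  {3,5,6,7}→6  {4,5,6,7}→4
  5 left: {0,1,4,5,6}→1  {1,4,5,6,7}→5  {2,3,5,6,7}→10  {3,4,5,6,7}→10
  6 left: {0,1,4,5,6,7}→6  {1,3,4,5,6,7}→15  {2,3,4,5,6,7}→20
  placing 0:d first → 35 extensions
  placing 2:e first → 21 extensions
total linear extensions = 56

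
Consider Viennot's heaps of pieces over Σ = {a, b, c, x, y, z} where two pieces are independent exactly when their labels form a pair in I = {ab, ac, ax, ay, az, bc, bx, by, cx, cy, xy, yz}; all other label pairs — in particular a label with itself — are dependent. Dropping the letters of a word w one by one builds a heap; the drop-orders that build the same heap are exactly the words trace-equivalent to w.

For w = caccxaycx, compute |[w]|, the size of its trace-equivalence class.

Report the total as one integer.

drop 0:c onto floor
drop 1:a onto floor
drop 2:c onto {0:c}
drop 3:c onto {2:c}
drop 4:x onto floor
drop 5:a onto {1:a}
drop 6:y onto floor
drop 7:c onto {3:c}
drop 8:x onto {4:x}
ground layer = {0:c, 1:a, 4:x, 6:y}
drop-orders for the pieces not yet dropped (sum over which currently-grounded one goes next):
  1 to go: {5} 1  {6} 1  {7} 1  {8} 1
  2 to go: {1,5} 1  {3,7} 1  {4,8} 1  {5,6} 2  {5,7} 2  {5,8} 2  {6,7} 2  {6,8} 2  {7,8} 2
  3 to go: {1,5,6} 3  {1,5,7} 3  {1,5,8} 3  {2,3,7} 1  {3,5,7} 3  {3,6,7} 3  {3,7,8} 3  {4,5,8} 3  {4,6,8} 3  {4,7,8} 3  {5,6,7} 6  {5,6,8} 6  {5,7,8} 6  {6,7,8} 6
  4 to go: {0,2,3,7} 1  {1,3,5,7} 6  {1,4,5,8} 6  {1,5,6,7} 12  {1,5,6,8} 12  {1,5,7,8} 12  {2,3,5,7} 4  {2,3,6,7} 4  {2,3,7,8} 4  {3,4,7,8} 6  {3,5,6,7} 12  {3,5,7,8} 12  {3,6,7,8} 12  {4,5,6,8} 12  {4,5,7,8} 12  {4,6,7,8} 12  {5,6,7,8} 24
  5 to go: {0,2,3,5,7} 5  {0,2,3,6,7} 5  {0,2,3,7,8} 5  {1,2,3,5,7} 10  {1,3,5,6,7} 30  {1,3,5,7,8} 30  {1,4,5,6,8} 30  {1,4,5,7,8} 30  {1,5,6,7,8} 60  {2,3,4,7,8} 10  {2,3,5,6,7} 20  {2,3,5,7,8} 20  {2,3,6,7,8} 20  {3,4,5,7,8} 30  {3,4,6,7,8} 30  {3,5,6,7,8} 60  {4,5,6,7,8} 60
  6 to go: {0,1,2,3,5,7} 15  {0,2,3,4,7,8} 15  {0,2,3,5,6,7} 30  {0,2,3,5,7,8} 30  {0,2,3,6,7,8} 30  {1,2,3,5,6,7} 60  {1,2,3,5,7,8} 60  {1,3,4,5,7,8} 90  {1,3,5,6,7,8} 180  {1,4,5,6,7,8} 180  {2,3,4,5,7,8} 60  {2,3,4,6,7,8} 60  {2,3,5,6,7,8} 120  {3,4,5,6,7,8} 180
  7 to go: {0,1,2,3,5,6,7} 105  {0,1,2,3,5,7,8} 105  {0,2,3,4,5,7,8} 105  {0,2,3,4,6,7,8} 105  {0,2,3,5,6,7,8} 210  {1,2,3,4,5,7,8} 210  {1,2,3,5,6,7,8} 420  {1,3,4,5,6,7,8} 630  {2,3,4,5,6,7,8} 420
  if 0:c drops first: 1680 orders
  if 1:a drops first: 840 orders
  if 4:x drops first: 840 orders
  if 6:y drops first: 420 orders
heap linearizations: 3780

3780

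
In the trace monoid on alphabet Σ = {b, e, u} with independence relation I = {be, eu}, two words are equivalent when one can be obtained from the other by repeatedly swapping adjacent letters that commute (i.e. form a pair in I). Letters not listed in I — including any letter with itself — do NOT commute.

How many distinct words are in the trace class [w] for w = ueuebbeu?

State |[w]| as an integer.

drop 0:u onto floor
drop 1:e onto floor
drop 2:u onto {0:u}
drop 3:e onto {1:e}
drop 4:b onto {2:u}
drop 5:b onto {4:b}
drop 6:e onto {3:e}
drop 7:u onto {5:b}
ground layer = {0:u, 1:e}
drop-orders for the pieces not yet dropped (sum over which currently-grounded one goes next):
  1 to go: {6} 1  {7} 1
  2 to go: {3,6} 1  {5,7} 1  {6,7} 2
  3 to go: {1,3,6} 1  {3,6,7} 3  {4,5,7} 1  {5,6,7} 3
  4 to go: {1,3,6,7} 4  {2,4,5,7} 1  {3,5,6,7} 6  {4,5,6,7} 4
  5 to go: {0,2,4,5,7} 1  {1,3,5,6,7} 10  {2,4,5,6,7} 5  {3,4,5,6,7} 10
  6 to go: {0,2,4,5,6,7} 6  {1,3,4,5,6,7} 20  {2,3,4,5,6,7} 15
  if 0:u drops first: 35 orders
  if 1:e drops first: 21 orders
heap linearizations: 56

56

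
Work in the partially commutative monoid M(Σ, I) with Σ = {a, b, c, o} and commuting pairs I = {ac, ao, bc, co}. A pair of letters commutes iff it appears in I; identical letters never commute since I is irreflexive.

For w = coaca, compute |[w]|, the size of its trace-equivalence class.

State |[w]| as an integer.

#0=c has no predecessor
#1=o has no predecessor
#2=a has no predecessor
#3=c depends on [0:c]
#4=a depends on [2:a]
sources: [0:c, 1:o, 2:a]
N(rest) = Σ N(rest − s) over sources s of rest; N(one piece) = 1:
  size 1 → [1]=1  [3]=1  [4]=1
  size 2 → [0,3]=1  [1,3]=2  [1,4]=2  [2,4]=1  [3,4]=2
  size 3 → [0,1,3]=3  [0,3,4]=3  [1,2,4]=3  [1,3,4]=6  [2,3,4]=3
  first=0(c) contributes 12
  first=1(o) contributes 6
  first=2(a) contributes 12
|[w]| = 30

30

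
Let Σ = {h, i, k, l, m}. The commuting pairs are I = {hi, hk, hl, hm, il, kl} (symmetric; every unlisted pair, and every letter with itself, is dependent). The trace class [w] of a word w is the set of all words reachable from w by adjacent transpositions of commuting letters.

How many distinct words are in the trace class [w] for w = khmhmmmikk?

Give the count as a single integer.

45

drop 0:k onto floor
drop 1:h onto floor
drop 2:m onto {0:k}
drop 3:h onto {1:h}
drop 4:m onto {2:m}
drop 5:m onto {4:m}
drop 6:m onto {5:m}
drop 7:i onto {6:m}
drop 8:k onto {7:i}
drop 9:k onto {8:k}
ground layer = {0:k, 1:h}
drop-orders for the pieces not yet dropped (sum over which currently-grounded one goes next):
  1 to go: {3} 1  {9} 1
  2 to go: {1,3} 1  {3,9} 2  {8,9} 1
  3 to go: {1,3,9} 3  {3,8,9} 3  {7,8,9} 1
  4 to go: {1,3,8,9} 6  {3,7,8,9} 4  {6,7,8,9} 1
  5 to go: {1,3,7,8,9} 10  {3,6,7,8,9} 5  {5,6,7,8,9} 1
  6 to go: {1,3,6,7,8,9} 15  {3,5,6,7,8,9} 6  {4,5,6,7,8,9} 1
  7 to go: {1,3,5,6,7,8,9} 21  {2,4,5,6,7,8,9} 1  {3,4,5,6,7,8,9} 7
  8 to go: {0,2,4,5,6,7,8,9} 1  {1,3,4,5,6,7,8,9} 28  {2,3,4,5,6,7,8,9} 8
  if 0:k drops first: 36 orders
  if 1:h drops first: 9 orders
heap linearizations: 45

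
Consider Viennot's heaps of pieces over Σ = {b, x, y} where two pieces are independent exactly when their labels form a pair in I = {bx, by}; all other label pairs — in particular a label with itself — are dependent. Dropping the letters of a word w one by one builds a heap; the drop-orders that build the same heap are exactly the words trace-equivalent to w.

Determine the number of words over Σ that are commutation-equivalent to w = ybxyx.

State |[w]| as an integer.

piece 0:y — minimal
piece 1:b — minimal
piece 2:x rests on {0:y}
piece 3:y rests on {2:x}
piece 4:x rests on {3:y}
minimal pieces: {0:y, 1:b}
ways to finish when only these pieces remain (= sum over removing one remaining piece with nothing left below it):
  1 left: {1}→1  {4}→1
  2 left: {1,4}→2  {3,4}→1
  3 left: {1,3,4}→3  {2,3,4}→1
  placing 0:y first → 4 extensions
  placing 1:b first → 1 extensions
total linear extensions = 5

5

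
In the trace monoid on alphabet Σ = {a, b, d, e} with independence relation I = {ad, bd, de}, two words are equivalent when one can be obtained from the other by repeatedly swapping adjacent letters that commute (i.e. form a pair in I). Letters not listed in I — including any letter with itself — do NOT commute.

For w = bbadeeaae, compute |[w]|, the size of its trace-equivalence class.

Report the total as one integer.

9

drop 0:b onto floor
drop 1:b onto {0:b}
drop 2:a onto {1:b}
drop 3:d onto floor
drop 4:e onto {2:a}
drop 5:e onto {4:e}
drop 6:a onto {5:e}
drop 7:a onto {6:a}
drop 8:e onto {7:a}
ground layer = {0:b, 3:d}
drop-orders for the pieces not yet dropped (sum over which currently-grounded one goes next):
  1 to go: {3} 1  {8} 1
  2 to go: {3,8} 2  {7,8} 1
  3 to go: {3,7,8} 3  {6,7,8} 1
  4 to go: {3,6,7,8} 4  {5,6,7,8} 1
  5 to go: {3,5,6,7,8} 5  {4,5,6,7,8} 1
  6 to go: {2,4,5,6,7,8} 1  {3,4,5,6,7,8} 6
  7 to go: {1,2,4,5,6,7,8} 1  {2,3,4,5,6,7,8} 7
  if 0:b drops first: 8 orders
  if 3:d drops first: 1 orders
heap linearizations: 9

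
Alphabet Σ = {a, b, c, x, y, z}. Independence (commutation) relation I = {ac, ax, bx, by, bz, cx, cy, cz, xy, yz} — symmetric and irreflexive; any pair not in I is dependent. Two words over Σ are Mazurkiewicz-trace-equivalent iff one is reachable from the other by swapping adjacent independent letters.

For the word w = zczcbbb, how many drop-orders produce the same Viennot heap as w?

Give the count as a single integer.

drop 0:z onto floor
drop 1:c onto floor
drop 2:z onto {0:z}
drop 3:c onto {1:c}
drop 4:b onto {3:c}
drop 5:b onto {4:b}
drop 6:b onto {5:b}
ground layer = {0:z, 1:c}
drop-orders for the pieces not yet dropped (sum over which currently-grounded one goes next):
  1 to go: {2} 1  {6} 1
  2 to go: {0,2} 1  {2,6} 2  {5,6} 1
  3 to go: {0,2,6} 3  {2,5,6} 3  {4,5,6} 1
  4 to go: {0,2,5,6} 6  {2,4,5,6} 4  {3,4,5,6} 1
  5 to go: {0,2,4,5,6} 10  {1,3,4,5,6} 1  {2,3,4,5,6} 5
  if 0:z drops first: 6 orders
  if 1:c drops first: 15 orders
heap linearizations: 21

21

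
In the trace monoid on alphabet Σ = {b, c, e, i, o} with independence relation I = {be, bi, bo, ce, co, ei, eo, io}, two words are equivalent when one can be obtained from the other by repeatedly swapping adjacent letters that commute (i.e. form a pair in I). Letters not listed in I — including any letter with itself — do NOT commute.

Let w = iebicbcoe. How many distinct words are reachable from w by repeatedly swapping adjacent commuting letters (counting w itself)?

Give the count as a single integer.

#0=i has no predecessor
#1=e has no predecessor
#2=b has no predecessor
#3=i depends on [0:i]
#4=c depends on [2:b, 3:i]
#5=b depends on [4:c]
#6=c depends on [5:b]
#7=o has no predecessor
#8=e depends on [1:e]
sources: [0:i, 1:e, 2:b, 7:o]
N(rest) = Σ N(rest − s) over sources s of rest; N(one piece) = 1:
  size 1 → [6]=1  [7]=1  [8]=1
  size 2 → [1,8]=1  [5,6]=1  [6,7]=2  [6,8]=2  [7,8]=2
  size 3 → [1,6,8]=3  [1,7,8]=3  [4,5,6]=1  [5,6,7]=3  [5,6,8]=3  [6,7,8]=6
  size 4 → [1,5,6,8]=6  [1,6,7,8]=12  [2,4,5,6]=1  [3,4,5,6]=1  [4,5,6,7]=4  [4,5,6,8]=4  [5,6,7,8]=12
  size 5 → [0,3,4,5,6]=1  [1,4,5,6,8]=10  [1,5,6,7,8]=30  [2,3,4,5,6]=2  [2,4,5,6,7]=5  [2,4,5,6,8]=5  [3,4,5,6,7]=5  [3,4,5,6,8]=5  [4,5,6,7,8]=20
  size 6 → [0,2,3,4,5,6]=3  [0,3,4,5,6,7]=6  [0,3,4,5,6,8]=6  [1,2,4,5,6,8]=15  [1,3,4,5,6,8]=15  [1,4,5,6,7,8]=60  [2,3,4,5,6,7]=12  [2,3,4,5,6,8]=12  [2,4,5,6,7,8]=30  [3,4,5,6,7,8]=30
  size 7 → [0,1,3,4,5,6,8]=21  [0,2,3,4,5,6,7]=21  [0,2,3,4,5,6,8]=21  [0,3,4,5,6,7,8]=42  [1,2,3,4,5,6,8]=42  [1,2,4,5,6,7,8]=105  [1,3,4,5,6,7,8]=105  [2,3,4,5,6,7,8]=84
  first=0(i) contributes 336
  first=1(e) contributes 168
  first=2(b) contributes 168
  first=7(o) contributes 84
|[w]| = 756

756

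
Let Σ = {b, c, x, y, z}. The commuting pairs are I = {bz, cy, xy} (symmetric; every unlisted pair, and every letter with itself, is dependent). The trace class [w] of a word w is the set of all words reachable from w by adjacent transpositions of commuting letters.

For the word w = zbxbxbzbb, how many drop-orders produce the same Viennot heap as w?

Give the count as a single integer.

drop 0:z onto floor
drop 1:b onto floor
drop 2:x onto {0:z, 1:b}
drop 3:b onto {2:x}
drop 4:x onto {3:b}
drop 5:b onto {4:x}
drop 6:z onto {4:x}
drop 7:b onto {5:b}
drop 8:b onto {7:b}
ground layer = {0:z, 1:b}
drop-orders for the pieces not yet dropped (sum over which currently-grounded one goes next):
  1 to go: {6} 1  {8} 1
  2 to go: {6,8} 2  {7,8} 1
  3 to go: {5,7,8} 1  {6,7,8} 3
  4 to go: {5,6,7,8} 4
  5 to go: {4,5,6,7,8} 4
  6 to go: {3,4,5,6,7,8} 4
  7 to go: {2,3,4,5,6,7,8} 4
  if 0:z drops first: 4 orders
  if 1:b drops first: 4 orders
heap linearizations: 8

8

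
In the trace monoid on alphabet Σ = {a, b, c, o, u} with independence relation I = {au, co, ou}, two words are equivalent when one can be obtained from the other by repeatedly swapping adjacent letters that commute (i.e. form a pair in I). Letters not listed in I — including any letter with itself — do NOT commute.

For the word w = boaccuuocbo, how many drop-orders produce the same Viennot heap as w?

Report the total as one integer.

6

piece 0:b — minimal
piece 1:o rests on {0:b}
piece 2:a rests on {1:o}
piece 3:c rests on {2:a}
piece 4:c rests on {3:c}
piece 5:u rests on {4:c}
piece 6:u rests on {5:u}
piece 7:o rests on {2:a}
piece 8:c rests on {6:u}
piece 9:b rests on {7:o, 8:c}
piece 10:o rests on {9:b}
minimal pieces: {0:b}
ways to finish when only these pieces remain (= sum over removing one remaining piece with nothing left below it):
  1 left: {10}→1
  2 left: {9,10}→1
  3 left: {7,9,10}→1  {8,9,10}→1
  4 left: {6,8,9,10}→1  {7,8,9,10}→2
  5 left: {5,6,8,9,10}→1  {6,7,8,9,10}→3
  6 left: {4,5,6,8,9,10}→1  {5,6,7,8,9,10}→4
  7 left: {3,4,5,6,8,9,10}→1  {4,5,6,7,8,9,10}→5
  8 left: {3,4,5,6,7,8,9,10}→6
  9 left: {2,3,4,5,6,7,8,9,10}→6
  placing 0:b first → 6 extensions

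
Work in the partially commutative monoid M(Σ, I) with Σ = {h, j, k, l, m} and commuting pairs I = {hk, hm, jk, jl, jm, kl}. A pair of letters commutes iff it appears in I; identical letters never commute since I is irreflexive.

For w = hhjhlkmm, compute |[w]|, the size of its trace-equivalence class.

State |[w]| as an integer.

6

#0=h has no predecessor
#1=h depends on [0:h]
#2=j depends on [1:h]
#3=h depends on [2:j]
#4=l depends on [3:h]
#5=k has no predecessor
#6=m depends on [4:l, 5:k]
#7=m depends on [6:m]
sources: [0:h, 5:k]
N(rest) = Σ N(rest − s) over sources s of rest; N(one piece) = 1:
  size 1 → [7]=1
  size 2 → [6,7]=1
  size 3 → [4,6,7]=1  [5,6,7]=1
  size 4 → [3,4,6,7]=1  [4,5,6,7]=2
  size 5 → [2,3,4,6,7]=1  [3,4,5,6,7]=3
  size 6 → [1,2,3,4,6,7]=1  [2,3,4,5,6,7]=4
  first=0(h) contributes 5
  first=5(k) contributes 1
|[w]| = 6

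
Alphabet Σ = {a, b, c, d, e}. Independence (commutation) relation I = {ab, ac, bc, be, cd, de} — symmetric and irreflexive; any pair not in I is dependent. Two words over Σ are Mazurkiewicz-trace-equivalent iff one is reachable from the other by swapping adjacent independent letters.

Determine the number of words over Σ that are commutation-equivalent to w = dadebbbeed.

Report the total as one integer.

56

0(d) covers ∅
1(a) covers 0:d
2(d) covers 1:a
3(e) covers 1:a
4(b) covers 2:d
5(b) covers 4:b
6(b) covers 5:b
7(e) covers 3:e
8(e) covers 7:e
9(d) covers 6:b
floor of heap: 0:d
completions by unplaced set U, small U first (add the entries for U minus each lowest piece of U):
  |U|=1: {8}:1  {9}:1
  |U|=2: {6,9}:1  {7,8}:1  {8,9}:2
  |U|=3: {3,7,8}:1  {5,6,9}:1  {6,8,9}:3  {7,8,9}:3
  |U|=4: {3,7,8,9}:4  {4,5,6,9}:1  {5,6,8,9}:4  {6,7,8,9}:6
  |U|=5: {2,4,5,6,9}:1  {3,6,7,8,9}:10  {4,5,6,8,9}:5  {5,6,7,8,9}:10
  |U|=6: {2,4,5,6,8,9}:6  {3,5,6,7,8,9}:20  {4,5,6,7,8,9}:15
  |U|=7: {2,4,5,6,7,8,9}:21  {3,4,5,6,7,8,9}:35
  |U|=8: {2,3,4,5,6,7,8,9}:56
  start at 0(d): 56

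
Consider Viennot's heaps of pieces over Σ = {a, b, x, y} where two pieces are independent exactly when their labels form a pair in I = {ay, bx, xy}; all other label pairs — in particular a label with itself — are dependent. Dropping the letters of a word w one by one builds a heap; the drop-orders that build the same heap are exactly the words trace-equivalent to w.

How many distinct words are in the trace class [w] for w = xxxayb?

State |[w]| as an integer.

#0=x has no predecessor
#1=x depends on [0:x]
#2=x depends on [1:x]
#3=a depends on [2:x]
#4=y has no predecessor
#5=b depends on [3:a, 4:y]
sources: [0:x, 4:y]
N(rest) = Σ N(rest − s) over sources s of rest; N(one piece) = 1:
  size 1 → [5]=1
  size 2 → [3,5]=1  [4,5]=1
  size 3 → [2,3,5]=1  [3,4,5]=2
  size 4 → [1,2,3,5]=1  [2,3,4,5]=3
  first=0(x) contributes 4
  first=4(y) contributes 1
|[w]| = 5

5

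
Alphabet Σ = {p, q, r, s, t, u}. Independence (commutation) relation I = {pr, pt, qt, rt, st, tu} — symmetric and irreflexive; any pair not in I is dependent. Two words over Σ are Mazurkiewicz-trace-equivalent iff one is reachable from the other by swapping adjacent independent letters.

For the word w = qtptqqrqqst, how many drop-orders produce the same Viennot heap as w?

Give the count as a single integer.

165

0(q) covers ∅
1(t) covers ∅
2(p) covers 0:q
3(t) covers 1:t
4(q) covers 2:p
5(q) covers 4:q
6(r) covers 5:q
7(q) covers 6:r
8(q) covers 7:q
9(s) covers 8:q
10(t) covers 3:t
floor of heap: 0:q, 1:t
completions by unplaced set U, small U first (add the entries for U minus each lowest piece of U):
  |U|=1: {9}:1  {10}:1
  |U|=2: {3,10}:1  {8,9}:1  {9,10}:2
  |U|=3: {1,3,10}:1  {3,9,10}:3  {7,8,9}:1  {8,9,10}:3
  |U|=4: {1,3,9,10}:4  {3,8,9,10}:6  {6,7,8,9}:1  {7,8,9,10}:4
  |U|=5: {1,3,8,9,10}:10  {3,7,8,9,10}:10  {5,6,7,8,9}:1  {6,7,8,9,10}:5
  |U|=6: {1,3,7,8,9,10}:20  {3,6,7,8,9,10}:15  {4,5,6,7,8,9}:1  {5,6,7,8,9,10}:6
  |U|=7: {1,3,6,7,8,9,10}:35  {2,4,5,6,7,8,9}:1  {3,5,6,7,8,9,10}:21  {4,5,6,7,8,9,10}:7
  |U|=8: {0,2,4,5,6,7,8,9}:1  {1,3,5,6,7,8,9,10}:56  {2,4,5,6,7,8,9,10}:8  {3,4,5,6,7,8,9,10}:28
  |U|=9: {0,2,4,5,6,7,8,9,10}:9  {1,3,4,5,6,7,8,9,10}:84  {2,3,4,5,6,7,8,9,10}:36
  start at 0(q): 120
  start at 1(t): 45
sum over floor = 165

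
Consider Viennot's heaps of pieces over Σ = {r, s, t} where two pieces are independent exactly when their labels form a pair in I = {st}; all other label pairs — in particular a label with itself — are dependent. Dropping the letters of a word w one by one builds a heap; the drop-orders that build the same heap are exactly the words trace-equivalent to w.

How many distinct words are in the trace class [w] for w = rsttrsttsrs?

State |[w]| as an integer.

18

piece 0:r — minimal
piece 1:s rests on {0:r}
piece 2:t rests on {0:r}
piece 3:t rests on {2:t}
piece 4:r rests on {1:s, 3:t}
piece 5:s rests on {4:r}
piece 6:t rests on {4:r}
piece 7:t rests on {6:t}
piece 8:s rests on {5:s}
piece 9:r rests on {7:t, 8:s}
piece 10:s rests on {9:r}
minimal pieces: {0:r}
ways to finish when only these pieces remain (= sum over removing one remaining piece with nothing left below it):
  1 left: {10}→1
  2 left: {9,10}→1
  3 left: {7,9,10}→1  {8,9,10}→1
  4 left: {5,8,9,10}→1  {6,7,9,10}→1  {7,8,9,10}→2
  5 left: {5,7,8,9,10}→3  {6,7,8,9,10}→3
  6 left: {5,6,7,8,9,10}→6
  7 left: {4,5,6,7,8,9,10}→6
  8 left: {1,4,5,6,7,8,9,10}→6  {3,4,5,6,7,8,9,10}→6
  9 left: {1,3,4,5,6,7,8,9,10}→12  {2,3,4,5,6,7,8,9,10}→6
  placing 0:r first → 18 extensions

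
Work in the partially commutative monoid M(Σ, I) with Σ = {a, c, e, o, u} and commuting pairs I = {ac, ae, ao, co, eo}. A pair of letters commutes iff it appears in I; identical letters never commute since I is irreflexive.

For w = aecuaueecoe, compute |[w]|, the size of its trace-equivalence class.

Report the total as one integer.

15

drop 0:a onto floor
drop 1:e onto floor
drop 2:c onto {1:e}
drop 3:u onto {0:a, 2:c}
drop 4:a onto {3:u}
drop 5:u onto {4:a}
drop 6:e onto {5:u}
drop 7:e onto {6:e}
drop 8:c onto {7:e}
drop 9:o onto {5:u}
drop 10:e onto {8:c}
ground layer = {0:a, 1:e}
drop-orders for the pieces not yet dropped (sum over which currently-grounded one goes next):
  1 to go: {9} 1  {10} 1
  2 to go: {8,10} 1  {9,10} 2
  3 to go: {7,8,10} 1  {8,9,10} 3
  4 to go: {6,7,8,10} 1  {7,8,9,10} 4
  5 to go: {6,7,8,9,10} 5
  6 to go: {5,6,7,8,9,10} 5
  7 to go: {4,5,6,7,8,9,10} 5
  8 to go: {3,4,5,6,7,8,9,10} 5
  9 to go: {0,3,4,5,6,7,8,9,10} 5  {2,3,4,5,6,7,8,9,10} 5
  if 0:a drops first: 5 orders
  if 1:e drops first: 10 orders
heap linearizations: 15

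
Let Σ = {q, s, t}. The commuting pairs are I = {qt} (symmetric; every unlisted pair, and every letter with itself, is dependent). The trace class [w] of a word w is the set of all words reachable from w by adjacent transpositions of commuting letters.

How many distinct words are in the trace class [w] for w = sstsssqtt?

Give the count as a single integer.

3

0(s) covers ∅
1(s) covers 0:s
2(t) covers 1:s
3(s) covers 2:t
4(s) covers 3:s
5(s) covers 4:s
6(q) covers 5:s
7(t) covers 5:s
8(t) covers 7:t
floor of heap: 0:s
completions by unplaced set U, small U first (add the entries for U minus each lowest piece of U):
  |U|=1: {6}:1  {8}:1
  |U|=2: {6,8}:2  {7,8}:1
  |U|=3: {6,7,8}:3
  |U|=4: {5,6,7,8}:3
  |U|=5: {4,5,6,7,8}:3
  |U|=6: {3,4,5,6,7,8}:3
  |U|=7: {2,3,4,5,6,7,8}:3
  start at 0(s): 3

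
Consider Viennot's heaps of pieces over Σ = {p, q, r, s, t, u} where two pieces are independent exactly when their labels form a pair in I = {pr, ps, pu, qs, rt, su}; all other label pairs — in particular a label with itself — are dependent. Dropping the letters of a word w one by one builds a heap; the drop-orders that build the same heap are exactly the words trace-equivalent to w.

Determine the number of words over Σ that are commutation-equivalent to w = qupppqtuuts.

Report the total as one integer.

4

piece 0:q — minimal
piece 1:u rests on {0:q}
piece 2:p rests on {0:q}
piece 3:p rests on {2:p}
piece 4:p rests on {3:p}
piece 5:q rests on {1:u, 4:p}
piece 6:t rests on {5:q}
piece 7:u rests on {6:t}
piece 8:u rests on {7:u}
piece 9:t rests on {8:u}
piece 10:s rests on {9:t}
minimal pieces: {0:q}
ways to finish when only these pieces remain (= sum over removing one remaining piece with nothing left below it):
  1 left: {10}→1
  2 left: {9,10}→1
  3 left: {8,9,10}→1
  4 left: {7,8,9,10}→1
  5 left: {6,7,8,9,10}→1
  6 left: {5,6,7,8,9,10}→1
  7 left: {1,5,6,7,8,9,10}→1  {4,5,6,7,8,9,10}→1
  8 left: {1,4,5,6,7,8,9,10}→2  {3,4,5,6,7,8,9,10}→1
  9 left: {1,3,4,5,6,7,8,9,10}→3  {2,3,4,5,6,7,8,9,10}→1
  placing 0:q first → 4 extensions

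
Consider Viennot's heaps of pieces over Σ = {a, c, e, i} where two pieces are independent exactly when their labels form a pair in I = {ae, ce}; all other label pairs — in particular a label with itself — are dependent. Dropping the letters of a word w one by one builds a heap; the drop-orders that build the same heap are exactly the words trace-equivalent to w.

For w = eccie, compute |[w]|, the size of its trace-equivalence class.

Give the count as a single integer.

drop 0:e onto floor
drop 1:c onto floor
drop 2:c onto {1:c}
drop 3:i onto {0:e, 2:c}
drop 4:e onto {3:i}
ground layer = {0:e, 1:c}
drop-orders for the pieces not yet dropped (sum over which currently-grounded one goes next):
  1 to go: {4} 1
  2 to go: {3,4} 1
  3 to go: {0,3,4} 1  {2,3,4} 1
  if 0:e drops first: 1 orders
  if 1:c drops first: 2 orders
heap linearizations: 3

3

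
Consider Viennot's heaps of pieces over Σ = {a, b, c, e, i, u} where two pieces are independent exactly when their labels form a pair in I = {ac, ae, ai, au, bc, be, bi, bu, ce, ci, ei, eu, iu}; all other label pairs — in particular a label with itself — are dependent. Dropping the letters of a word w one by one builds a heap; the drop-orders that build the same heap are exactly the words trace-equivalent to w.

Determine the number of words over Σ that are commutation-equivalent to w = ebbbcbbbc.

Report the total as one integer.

252

piece 0:e — minimal
piece 1:b — minimal
piece 2:b rests on {1:b}
piece 3:b rests on {2:b}
piece 4:c — minimal
piece 5:b rests on {3:b}
piece 6:b rests on {5:b}
piece 7:b rests on {6:b}
piece 8:c rests on {4:c}
minimal pieces: {0:e, 1:b, 4:c}
ways to finish when only these pieces remain (= sum over removing one remaining piece with nothing left below it):
  1 left: {0}→1  {7}→1  {8}→1
  2 left: {0,7}→2  {0,8}→2  {4,8}→1  {6,7}→1  {7,8}→2
  3 left: {0,4,8}→3  {0,6,7}→3  {0,7,8}→6  {4,7,8}→3  {5,6,7}→1  {6,7,8}→3
  4 left: {0,4,7,8}→12  {0,5,6,7}→4  {0,6,7,8}→12  {3,5,6,7}→1  {4,6,7,8}→6  {5,6,7,8}→4
  5 left: {0,3,5,6,7}→5  {0,4,6,7,8}→30  {0,5,6,7,8}→20  {2,3,5,6,7}→1  {3,5,6,7,8}→5  {4,5,6,7,8}→10
  6 left: {0,2,3,5,6,7}→6  {0,3,5,6,7,8}→30  {0,4,5,6,7,8}→60  {1,2,3,5,6,7}→1  {2,3,5,6,7,8}→6  {3,4,5,6,7,8}→15
  7 left: {0,1,2,3,5,6,7}→7  {0,2,3,5,6,7,8}→42  {0,3,4,5,6,7,8}→105  {1,2,3,5,6,7,8}→7  {2,3,4,5,6,7,8}→21
  placing 0:e first → 28 extensions
  placing 1:b first → 168 extensions
  placing 4:c first → 56 extensions
total linear extensions = 252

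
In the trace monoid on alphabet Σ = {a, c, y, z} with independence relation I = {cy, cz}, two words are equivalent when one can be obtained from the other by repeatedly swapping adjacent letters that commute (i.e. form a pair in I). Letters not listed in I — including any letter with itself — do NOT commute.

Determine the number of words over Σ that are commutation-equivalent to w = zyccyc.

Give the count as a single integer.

20

piece 0:z — minimal
piece 1:y rests on {0:z}
piece 2:c — minimal
piece 3:c rests on {2:c}
piece 4:y rests on {1:y}
piece 5:c rests on {3:c}
minimal pieces: {0:z, 2:c}
ways to finish when only these pieces remain (= sum over removing one remaining piece with nothing left below it):
  1 left: {4}→1  {5}→1
  2 left: {1,4}→1  {3,5}→1  {4,5}→2
  3 left: {0,1,4}→1  {1,4,5}→3  {2,3,5}→1  {3,4,5}→3
  4 left: {0,1,4,5}→4  {1,3,4,5}→6  {2,3,4,5}→4
  placing 0:z first → 10 extensions
  placing 2:c first → 10 extensions
total linear extensions = 20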